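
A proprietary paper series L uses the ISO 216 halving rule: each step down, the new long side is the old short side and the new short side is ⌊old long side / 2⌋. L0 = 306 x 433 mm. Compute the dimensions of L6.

L1 = 216 × 306 mm (from L0 by 1 halving).
L2: ⌊306/2⌋ × 216 = 153 × 216 mm
L3: ⌊216/2⌋ × 153 = 108 × 153 mm
L4: ⌊153/2⌋ × 108 = 76 × 108 mm
L5: ⌊108/2⌋ × 76 = 54 × 76 mm
L6: ⌊76/2⌋ × 54 = 38 × 54 mm

38 × 54 mm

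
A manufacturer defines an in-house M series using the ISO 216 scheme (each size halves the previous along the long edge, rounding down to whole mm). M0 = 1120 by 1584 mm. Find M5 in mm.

M1 = 792 × 1120 mm (from M0 by 1 halving).
M2: ⌊1120/2⌋ × 792 = 560 × 792 mm
M3: ⌊792/2⌋ × 560 = 396 × 560 mm
M4: ⌊560/2⌋ × 396 = 280 × 396 mm
M5: ⌊396/2⌋ × 280 = 198 × 280 mm

198 × 280 mm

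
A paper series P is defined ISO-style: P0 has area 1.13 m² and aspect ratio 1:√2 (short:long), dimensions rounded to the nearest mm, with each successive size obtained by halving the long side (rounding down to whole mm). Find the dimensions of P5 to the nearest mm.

Let P0's short side be w mm. w · w√2 = 1.13 m² = 1,130,000 mm², so w ≈ 893.9 mm and w√2 ≈ 1264.1 mm → P0 = 894 × 1264 mm.
P1: ⌊1264/2⌋ × 894 = 632 × 894 mm
P2: ⌊894/2⌋ × 632 = 447 × 632 mm
P3: ⌊632/2⌋ × 447 = 316 × 447 mm
P4: ⌊447/2⌋ × 316 = 223 × 316 mm
P5: ⌊316/2⌋ × 223 = 158 × 223 mm

158 × 223 mm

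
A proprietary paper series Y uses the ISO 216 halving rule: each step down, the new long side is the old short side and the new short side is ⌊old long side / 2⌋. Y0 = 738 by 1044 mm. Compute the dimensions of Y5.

130 × 184 mm

Y1: ⌊1044/2⌋ × 738 = 522 × 738 mm
Y2: ⌊738/2⌋ × 522 = 369 × 522 mm
Y3: ⌊522/2⌋ × 369 = 261 × 369 mm
Y4: ⌊369/2⌋ × 261 = 184 × 261 mm
Y5: ⌊261/2⌋ × 184 = 130 × 184 mm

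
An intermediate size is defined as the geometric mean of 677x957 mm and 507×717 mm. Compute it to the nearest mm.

Short side: √(677 · 507) = √343239 ≈ 585.9 → 586 mm
Long side: √(957 · 717) = √686169 ≈ 828.4 → 828 mm

586 × 828 mm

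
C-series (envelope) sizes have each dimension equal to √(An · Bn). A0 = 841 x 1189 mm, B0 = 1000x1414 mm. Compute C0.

Short side: √(841 · 1000) = √841000 ≈ 917.1 → 917 mm
Long side: √(1189 · 1414) = √1681246 ≈ 1296.6 → 1297 mm

917 × 1297 mm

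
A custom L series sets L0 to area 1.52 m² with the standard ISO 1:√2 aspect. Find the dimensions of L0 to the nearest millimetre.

Let the short side be w mm. Then w · w√2 = 1.52 m² = 1,520,000 mm².
w² = 1,520,000/√2, so w ≈ 1036.7 mm; long side = w√2 ≈ 1466.2 mm.

1037 × 1466 mm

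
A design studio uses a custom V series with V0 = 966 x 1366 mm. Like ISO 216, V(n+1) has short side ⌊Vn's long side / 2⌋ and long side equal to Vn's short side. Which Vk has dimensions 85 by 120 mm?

V0: 966 × 1366 mm
V1: 683 × 966 mm
V2: 483 × 683 mm
V3: 341 × 483 mm
V4: 241 × 341 mm
V5: 170 × 241 mm
V6: 120 × 170 mm
V7: 85 × 120 mm
V8: 60 × 85 mm
→ matches V7.

V7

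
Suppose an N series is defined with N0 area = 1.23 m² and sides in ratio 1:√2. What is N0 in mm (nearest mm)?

Let the short side be w mm. Then w · w√2 = 1.23 m² = 1,230,000 mm².
w² = 1,230,000/√2, so w ≈ 932.6 mm; long side = w√2 ≈ 1318.9 mm.

933 × 1319 mm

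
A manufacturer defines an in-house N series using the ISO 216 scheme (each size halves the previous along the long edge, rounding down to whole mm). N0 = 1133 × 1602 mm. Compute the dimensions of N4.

283 × 400 mm

N1: ⌊1602/2⌋ × 1133 = 801 × 1133 mm
N2: ⌊1133/2⌋ × 801 = 566 × 801 mm
N3: ⌊801/2⌋ × 566 = 400 × 566 mm
N4: ⌊566/2⌋ × 400 = 283 × 400 mm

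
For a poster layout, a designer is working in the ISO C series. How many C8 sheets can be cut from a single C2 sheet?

64

Each ISO step halves the sheet: 1 × C2 → 2 × C3 → 4 × C4 → 8 × C5 → …
From C2 to C8 is 6 halving steps: 2^6 = 64.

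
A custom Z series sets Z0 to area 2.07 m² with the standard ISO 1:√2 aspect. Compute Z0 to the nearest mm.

1210 × 1711 mm

Let the short side be w mm. Then w · w√2 = 2.07 m² = 2,070,000 mm².
w² = 2,070,000/√2, so w ≈ 1209.8 mm; long side = w√2 ≈ 1711.0 mm.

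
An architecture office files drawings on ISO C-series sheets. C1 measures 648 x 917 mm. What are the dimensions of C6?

C2: ⌊917/2⌋ × 648 = 458 × 648 mm
C3: ⌊648/2⌋ × 458 = 324 × 458 mm
C4: ⌊458/2⌋ × 324 = 229 × 324 mm
C5: ⌊324/2⌋ × 229 = 162 × 229 mm
C6: ⌊229/2⌋ × 162 = 114 × 162 mm

114 × 162 mm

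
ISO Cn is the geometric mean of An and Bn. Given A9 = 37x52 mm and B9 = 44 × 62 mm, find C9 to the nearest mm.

40 × 57 mm

Short side: √(37 · 44) = √1628 ≈ 40.3 → 40 mm
Long side: √(52 · 62) = √3224 ≈ 56.8 → 57 mm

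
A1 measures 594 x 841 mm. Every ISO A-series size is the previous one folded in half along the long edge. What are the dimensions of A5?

148 × 210 mm

A2: ⌊841/2⌋ × 594 = 420 × 594 mm
A3: ⌊594/2⌋ × 420 = 297 × 420 mm
A4: ⌊420/2⌋ × 297 = 210 × 297 mm
A5: ⌊297/2⌋ × 210 = 148 × 210 mm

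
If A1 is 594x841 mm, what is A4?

A2: ⌊841/2⌋ × 594 = 420 × 594 mm
A3: ⌊594/2⌋ × 420 = 297 × 420 mm
A4: ⌊420/2⌋ × 297 = 210 × 297 mm

210 × 297 mm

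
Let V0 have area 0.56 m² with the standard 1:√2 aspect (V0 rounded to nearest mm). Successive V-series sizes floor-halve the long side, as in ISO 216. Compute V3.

222 × 314 mm

Let V0's short side be w mm. w · w√2 = 0.56 m² = 560,000 mm², so w ≈ 629.3 mm and w√2 ≈ 889.9 mm → V0 = 629 × 890 mm.
V1: ⌊890/2⌋ × 629 = 445 × 629 mm
V2: ⌊629/2⌋ × 445 = 314 × 445 mm
V3: ⌊445/2⌋ × 314 = 222 × 314 mm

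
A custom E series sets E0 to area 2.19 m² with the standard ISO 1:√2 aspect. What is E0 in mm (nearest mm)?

Let the short side be w mm. Then w · w√2 = 2.19 m² = 2,190,000 mm².
w² = 2,190,000/√2, so w ≈ 1244.4 mm; long side = w√2 ≈ 1759.9 mm.

1244 × 1760 mm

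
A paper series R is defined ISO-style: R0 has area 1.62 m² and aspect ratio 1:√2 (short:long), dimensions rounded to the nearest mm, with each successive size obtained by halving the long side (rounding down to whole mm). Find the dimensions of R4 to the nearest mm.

Let R0's short side be w mm. w · w√2 = 1.62 m² = 1,620,000 mm², so w ≈ 1070.3 mm and w√2 ≈ 1513.6 mm → R0 = 1070 × 1514 mm.
R1: ⌊1514/2⌋ × 1070 = 757 × 1070 mm
R2: ⌊1070/2⌋ × 757 = 535 × 757 mm
R3: ⌊757/2⌋ × 535 = 378 × 535 mm
R4: ⌊535/2⌋ × 378 = 267 × 378 mm

267 × 378 mm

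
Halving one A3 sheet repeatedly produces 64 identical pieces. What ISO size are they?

64 = 2^6, so 6 halving steps.
A3 → A4 → … → A9 after 6 steps.

A9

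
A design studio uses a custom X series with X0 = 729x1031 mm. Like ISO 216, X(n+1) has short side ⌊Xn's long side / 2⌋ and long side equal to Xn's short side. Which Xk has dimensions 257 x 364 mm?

X0: 729 × 1031 mm
X1: 515 × 729 mm
X2: 364 × 515 mm
X3: 257 × 364 mm
X4: 182 × 257 mm
→ matches X3.

X3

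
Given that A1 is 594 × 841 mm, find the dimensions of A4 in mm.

A2: ⌊841/2⌋ × 594 = 420 × 594 mm
A3: ⌊594/2⌋ × 420 = 297 × 420 mm
A4: ⌊420/2⌋ × 297 = 210 × 297 mm

210 × 297 mm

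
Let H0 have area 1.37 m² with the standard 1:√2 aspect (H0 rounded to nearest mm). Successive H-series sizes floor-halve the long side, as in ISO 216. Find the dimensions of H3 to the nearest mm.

Let H0's short side be w mm. w · w√2 = 1.37 m² = 1,370,000 mm², so w ≈ 984.2 mm and w√2 ≈ 1391.9 mm → H0 = 984 × 1392 mm.
H1: ⌊1392/2⌋ × 984 = 696 × 984 mm
H2: ⌊984/2⌋ × 696 = 492 × 696 mm
H3: ⌊696/2⌋ × 492 = 348 × 492 mm

348 × 492 mm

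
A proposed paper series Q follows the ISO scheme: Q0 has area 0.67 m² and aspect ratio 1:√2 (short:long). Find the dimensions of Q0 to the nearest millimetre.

Let the short side be w mm. Then w · w√2 = 0.67 m² = 670,000 mm².
w² = 670,000/√2, so w ≈ 688.3 mm; long side = w√2 ≈ 973.4 mm.

688 × 973 mm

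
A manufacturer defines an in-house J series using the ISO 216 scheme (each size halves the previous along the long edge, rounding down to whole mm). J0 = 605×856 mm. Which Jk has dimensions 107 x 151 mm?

J0: 605 × 856 mm
J1: 428 × 605 mm
J2: 302 × 428 mm
J3: 214 × 302 mm
J4: 151 × 214 mm
J5: 107 × 151 mm
J6: 75 × 107 mm
→ matches J5.

J5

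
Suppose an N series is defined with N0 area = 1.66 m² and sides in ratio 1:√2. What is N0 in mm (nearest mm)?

Let the short side be w mm. Then w · w√2 = 1.66 m² = 1,660,000 mm².
w² = 1,660,000/√2, so w ≈ 1083.4 mm; long side = w√2 ≈ 1532.2 mm.

1083 × 1532 mm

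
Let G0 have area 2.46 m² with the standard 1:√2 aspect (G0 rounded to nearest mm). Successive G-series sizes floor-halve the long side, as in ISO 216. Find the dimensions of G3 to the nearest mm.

Let G0's short side be w mm. w · w√2 = 2.46 m² = 2,460,000 mm², so w ≈ 1318.9 mm and w√2 ≈ 1865.2 mm → G0 = 1319 × 1865 mm.
G1: ⌊1865/2⌋ × 1319 = 932 × 1319 mm
G2: ⌊1319/2⌋ × 932 = 659 × 932 mm
G3: ⌊932/2⌋ × 659 = 466 × 659 mm

466 × 659 mm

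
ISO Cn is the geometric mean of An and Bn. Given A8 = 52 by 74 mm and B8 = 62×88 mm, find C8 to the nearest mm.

Short side: √(52 · 62) = √3224 ≈ 56.8 → 57 mm
Long side: √(74 · 88) = √6512 ≈ 80.7 → 81 mm

57 × 81 mm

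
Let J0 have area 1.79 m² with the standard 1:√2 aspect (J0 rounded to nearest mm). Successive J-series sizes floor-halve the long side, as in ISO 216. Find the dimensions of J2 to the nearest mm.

562 × 795 mm

Let J0's short side be w mm. w · w√2 = 1.79 m² = 1,790,000 mm², so w ≈ 1125.0 mm and w√2 ≈ 1591.1 mm → J0 = 1125 × 1591 mm.
J1: ⌊1591/2⌋ × 1125 = 795 × 1125 mm
J2: ⌊1125/2⌋ × 795 = 562 × 795 mm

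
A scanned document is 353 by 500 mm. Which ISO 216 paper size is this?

Aspect ratio 500/353 ≈ 1.416 — close to the ISO √2 ≈ 1.414.
In the B-series (B0 = 1000 × 1414 mm): B3 = 353 × 500 mm.

B3 (353 × 500 mm)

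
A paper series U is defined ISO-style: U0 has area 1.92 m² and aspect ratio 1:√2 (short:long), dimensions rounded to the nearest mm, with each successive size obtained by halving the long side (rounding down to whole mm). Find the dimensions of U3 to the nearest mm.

412 × 582 mm

Let U0's short side be w mm. w · w√2 = 1.92 m² = 1,920,000 mm², so w ≈ 1165.2 mm and w√2 ≈ 1647.8 mm → U0 = 1165 × 1648 mm.
U1: ⌊1648/2⌋ × 1165 = 824 × 1165 mm
U2: ⌊1165/2⌋ × 824 = 582 × 824 mm
U3: ⌊824/2⌋ × 582 = 412 × 582 mm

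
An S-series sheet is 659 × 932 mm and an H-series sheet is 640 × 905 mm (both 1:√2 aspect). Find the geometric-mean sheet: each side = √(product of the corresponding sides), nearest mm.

Short side: √(659 · 640) = √421760 ≈ 649.4 → 649 mm
Long side: √(932 · 905) = √843460 ≈ 918.4 → 918 mm

649 × 918 mm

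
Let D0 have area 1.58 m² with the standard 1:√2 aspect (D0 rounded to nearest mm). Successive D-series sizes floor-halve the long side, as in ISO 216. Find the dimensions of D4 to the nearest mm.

264 × 373 mm

Let D0's short side be w mm. w · w√2 = 1.58 m² = 1,580,000 mm², so w ≈ 1057.0 mm and w√2 ≈ 1494.8 mm → D0 = 1057 × 1495 mm.
D1: ⌊1495/2⌋ × 1057 = 747 × 1057 mm
D2: ⌊1057/2⌋ × 747 = 528 × 747 mm
D3: ⌊747/2⌋ × 528 = 373 × 528 mm
D4: ⌊528/2⌋ × 373 = 264 × 373 mm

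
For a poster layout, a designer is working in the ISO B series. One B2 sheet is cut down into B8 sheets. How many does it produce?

B2 = 500 × 707 mm; B8 = 62 × 88 mm.
Each halving step doubles the count; 6 steps from B2 to B8.
2^6 = 64.

64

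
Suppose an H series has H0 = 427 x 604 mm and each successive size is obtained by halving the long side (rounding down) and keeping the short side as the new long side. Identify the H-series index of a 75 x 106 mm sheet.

H5

H0: 427 × 604 mm
H1: 302 × 427 mm
H2: 213 × 302 mm
H3: 151 × 213 mm
H4: 106 × 151 mm
H5: 75 × 106 mm
H6: 53 × 75 mm
→ matches H5.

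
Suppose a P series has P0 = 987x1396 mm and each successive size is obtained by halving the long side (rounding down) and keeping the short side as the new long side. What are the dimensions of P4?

P1: ⌊1396/2⌋ × 987 = 698 × 987 mm
P2: ⌊987/2⌋ × 698 = 493 × 698 mm
P3: ⌊698/2⌋ × 493 = 349 × 493 mm
P4: ⌊493/2⌋ × 349 = 246 × 349 mm

246 × 349 mm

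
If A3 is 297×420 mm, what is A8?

52 × 74 mm

A4: ⌊420/2⌋ × 297 = 210 × 297 mm
A5: ⌊297/2⌋ × 210 = 148 × 210 mm
A6: ⌊210/2⌋ × 148 = 105 × 148 mm
A7: ⌊148/2⌋ × 105 = 74 × 105 mm
A8: ⌊105/2⌋ × 74 = 52 × 74 mm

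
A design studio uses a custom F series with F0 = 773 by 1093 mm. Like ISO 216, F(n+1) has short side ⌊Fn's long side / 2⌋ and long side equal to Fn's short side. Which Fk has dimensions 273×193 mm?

F4

F0: 773 × 1093 mm
F1: 546 × 773 mm
F2: 386 × 546 mm
F3: 273 × 386 mm
F4: 193 × 273 mm
F5: 136 × 193 mm
→ matches F4.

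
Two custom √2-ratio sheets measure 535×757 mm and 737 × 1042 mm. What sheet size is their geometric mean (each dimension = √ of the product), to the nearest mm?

Short side: √(535 · 737) = √394295 ≈ 627.9 → 628 mm
Long side: √(757 · 1042) = √788794 ≈ 888.1 → 888 mm

628 × 888 mm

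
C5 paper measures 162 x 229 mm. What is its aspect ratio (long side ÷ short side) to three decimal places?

1.414

229 / 162 = 1.414
Matches √2 ≈ 1.414 — the ISO 216 defining ratio.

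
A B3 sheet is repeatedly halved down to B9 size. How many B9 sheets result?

64

Each ISO step halves the sheet: 1 × B3 → 2 × B4 → 4 × B5 → 8 × B6 → …
From B3 to B9 is 6 halving steps: 2^6 = 64.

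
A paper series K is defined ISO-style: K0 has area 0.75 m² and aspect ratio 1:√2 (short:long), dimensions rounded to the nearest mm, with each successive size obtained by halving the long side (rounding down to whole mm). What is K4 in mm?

Let K0's short side be w mm. w · w√2 = 0.75 m² = 750,000 mm², so w ≈ 728.2 mm and w√2 ≈ 1029.9 mm → K0 = 728 × 1030 mm.
K1: ⌊1030/2⌋ × 728 = 515 × 728 mm
K2: ⌊728/2⌋ × 515 = 364 × 515 mm
K3: ⌊515/2⌋ × 364 = 257 × 364 mm
K4: ⌊364/2⌋ × 257 = 182 × 257 mm

182 × 257 mm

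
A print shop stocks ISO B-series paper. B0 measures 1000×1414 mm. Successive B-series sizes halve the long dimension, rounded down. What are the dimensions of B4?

B1: ⌊1414/2⌋ × 1000 = 707 × 1000 mm
B2: ⌊1000/2⌋ × 707 = 500 × 707 mm
B3: ⌊707/2⌋ × 500 = 353 × 500 mm
B4: ⌊500/2⌋ × 353 = 250 × 353 mm

250 × 353 mm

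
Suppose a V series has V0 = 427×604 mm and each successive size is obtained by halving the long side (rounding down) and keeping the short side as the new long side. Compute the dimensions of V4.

V1: ⌊604/2⌋ × 427 = 302 × 427 mm
V2: ⌊427/2⌋ × 302 = 213 × 302 mm
V3: ⌊302/2⌋ × 213 = 151 × 213 mm
V4: ⌊213/2⌋ × 151 = 106 × 151 mm

106 × 151 mm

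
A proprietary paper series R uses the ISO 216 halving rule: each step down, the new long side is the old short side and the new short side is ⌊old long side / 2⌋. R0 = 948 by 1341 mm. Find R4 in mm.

R1 = 670 × 948 mm (from R0 by 1 halving).
R2: ⌊948/2⌋ × 670 = 474 × 670 mm
R3: ⌊670/2⌋ × 474 = 335 × 474 mm
R4: ⌊474/2⌋ × 335 = 237 × 335 mm

237 × 335 mm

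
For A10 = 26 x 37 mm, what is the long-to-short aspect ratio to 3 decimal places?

1.423

37 / 26 = 1.423
ISO 216 targets √2 ≈ 1.414; the +0.009 deviation is from mm rounding.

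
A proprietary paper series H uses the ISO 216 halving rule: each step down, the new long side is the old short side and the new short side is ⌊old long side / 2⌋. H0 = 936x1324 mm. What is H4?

H1: ⌊1324/2⌋ × 936 = 662 × 936 mm
H2: ⌊936/2⌋ × 662 = 468 × 662 mm
H3: ⌊662/2⌋ × 468 = 331 × 468 mm
H4: ⌊468/2⌋ × 331 = 234 × 331 mm

234 × 331 mm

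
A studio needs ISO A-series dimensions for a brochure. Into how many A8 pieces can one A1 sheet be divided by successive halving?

Each ISO step halves the sheet: 1 × A1 → 2 × A2 → 4 × A3 → 8 × A4 → …
From A1 to A8 is 7 halving steps: 2^7 = 128.

128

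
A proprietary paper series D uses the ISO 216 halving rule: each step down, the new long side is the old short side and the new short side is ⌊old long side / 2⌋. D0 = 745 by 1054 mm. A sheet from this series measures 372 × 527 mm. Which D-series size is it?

D2

D0: 745 × 1054 mm
D1: 527 × 745 mm
D2: 372 × 527 mm
D3: 263 × 372 mm
→ matches D2.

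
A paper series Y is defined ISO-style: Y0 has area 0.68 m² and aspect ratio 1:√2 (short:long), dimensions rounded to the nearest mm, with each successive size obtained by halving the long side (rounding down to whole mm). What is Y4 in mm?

173 × 245 mm

Let Y0's short side be w mm. w · w√2 = 0.68 m² = 680,000 mm², so w ≈ 693.4 mm and w√2 ≈ 980.6 mm → Y0 = 693 × 981 mm.
Y1: ⌊981/2⌋ × 693 = 490 × 693 mm
Y2: ⌊693/2⌋ × 490 = 346 × 490 mm
Y3: ⌊490/2⌋ × 346 = 245 × 346 mm
Y4: ⌊346/2⌋ × 245 = 173 × 245 mm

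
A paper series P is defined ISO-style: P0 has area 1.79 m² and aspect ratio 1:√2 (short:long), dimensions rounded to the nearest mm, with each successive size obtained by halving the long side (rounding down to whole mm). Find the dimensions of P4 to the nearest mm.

281 × 397 mm

Let P0's short side be w mm. w · w√2 = 1.79 m² = 1,790,000 mm², so w ≈ 1125.0 mm and w√2 ≈ 1591.1 mm → P0 = 1125 × 1591 mm.
P1: ⌊1591/2⌋ × 1125 = 795 × 1125 mm
P2: ⌊1125/2⌋ × 795 = 562 × 795 mm
P3: ⌊795/2⌋ × 562 = 397 × 562 mm
P4: ⌊562/2⌋ × 397 = 281 × 397 mm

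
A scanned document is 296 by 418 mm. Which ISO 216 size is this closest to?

Aspect ratio 418/296 ≈ 1.412 — close to the ISO √2 ≈ 1.414.
In the A-series (A0 area = 1 m²): A3 = 297 × 420 mm.
Off by 3 mm total — nearest standard size.

A3 (297 × 420 mm)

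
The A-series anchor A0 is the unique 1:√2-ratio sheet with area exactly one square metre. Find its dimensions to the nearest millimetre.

Let the short side be w mm. Then the long side is w√2 and w · w√2 = 10⁶ mm².
w² = 10⁶/√2, so w = 1000 / 2^(1/4) ≈ 840.9 mm; long side = 1000 · 2^(1/4) ≈ 1189.2 mm.

841 × 1189 mm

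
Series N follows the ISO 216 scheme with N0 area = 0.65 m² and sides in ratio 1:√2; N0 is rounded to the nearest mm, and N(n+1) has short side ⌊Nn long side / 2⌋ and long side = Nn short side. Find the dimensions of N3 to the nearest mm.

239 × 339 mm

Let N0's short side be w mm. w · w√2 = 0.65 m² = 650,000 mm², so w ≈ 678.0 mm and w√2 ≈ 958.8 mm → N0 = 678 × 959 mm.
N1: ⌊959/2⌋ × 678 = 479 × 678 mm
N2: ⌊678/2⌋ × 479 = 339 × 479 mm
N3: ⌊479/2⌋ × 339 = 239 × 339 mm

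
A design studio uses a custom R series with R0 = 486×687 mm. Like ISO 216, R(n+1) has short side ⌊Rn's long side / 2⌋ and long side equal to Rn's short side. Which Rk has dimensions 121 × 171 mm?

R4

R0: 486 × 687 mm
R1: 343 × 486 mm
R2: 243 × 343 mm
R3: 171 × 243 mm
R4: 121 × 171 mm
R5: 85 × 121 mm
→ matches R4.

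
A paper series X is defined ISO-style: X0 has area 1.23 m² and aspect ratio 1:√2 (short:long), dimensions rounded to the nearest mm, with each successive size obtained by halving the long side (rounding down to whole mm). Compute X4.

233 × 329 mm

Let X0's short side be w mm. w · w√2 = 1.23 m² = 1,230,000 mm², so w ≈ 932.6 mm and w√2 ≈ 1318.9 mm → X0 = 933 × 1319 mm.
X1: ⌊1319/2⌋ × 933 = 659 × 933 mm
X2: ⌊933/2⌋ × 659 = 466 × 659 mm
X3: ⌊659/2⌋ × 466 = 329 × 466 mm
X4: ⌊466/2⌋ × 329 = 233 × 329 mm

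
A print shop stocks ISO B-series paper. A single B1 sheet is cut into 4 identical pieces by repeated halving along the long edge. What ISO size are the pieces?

4 = 2^2, so 2 halving steps.
B1 → B2 → … → B3 after 2 steps.

B3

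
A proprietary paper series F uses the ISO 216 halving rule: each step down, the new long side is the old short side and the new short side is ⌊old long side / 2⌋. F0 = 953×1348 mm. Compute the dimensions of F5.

F1: ⌊1348/2⌋ × 953 = 674 × 953 mm
F2: ⌊953/2⌋ × 674 = 476 × 674 mm
F3: ⌊674/2⌋ × 476 = 337 × 476 mm
F4: ⌊476/2⌋ × 337 = 238 × 337 mm
F5: ⌊337/2⌋ × 238 = 168 × 238 mm

168 × 238 mm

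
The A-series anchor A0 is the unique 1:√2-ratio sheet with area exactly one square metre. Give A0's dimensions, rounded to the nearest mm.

Let the short side be w mm. Then the long side is w√2 and w · w√2 = 10⁶ mm².
w² = 10⁶/√2, so w = 1000 / 2^(1/4) ≈ 840.9 mm; long side = 1000 · 2^(1/4) ≈ 1189.2 mm.

841 × 1189 mm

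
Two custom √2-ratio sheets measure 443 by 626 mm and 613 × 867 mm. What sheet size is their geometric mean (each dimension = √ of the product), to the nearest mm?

Short side: √(443 · 613) = √271559 ≈ 521.1 → 521 mm
Long side: √(626 · 867) = √542742 ≈ 736.7 → 737 mm

521 × 737 mm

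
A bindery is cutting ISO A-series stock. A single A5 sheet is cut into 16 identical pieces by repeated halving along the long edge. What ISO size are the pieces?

A9

16 = 2^4, so 4 halving steps.
A5 → A6 → … → A9 after 4 steps.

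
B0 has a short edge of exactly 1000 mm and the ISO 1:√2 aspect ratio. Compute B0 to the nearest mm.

1000 × 1414 mm

Short side = 1000 mm; long side = 1000√2 ≈ 1414.2 mm.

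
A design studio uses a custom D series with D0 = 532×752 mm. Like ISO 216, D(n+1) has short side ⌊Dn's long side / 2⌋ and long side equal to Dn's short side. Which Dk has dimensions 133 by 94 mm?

D5

D0: 532 × 752 mm
D1: 376 × 532 mm
D2: 266 × 376 mm
D3: 188 × 266 mm
D4: 133 × 188 mm
D5: 94 × 133 mm
D6: 66 × 94 mm
→ matches D5.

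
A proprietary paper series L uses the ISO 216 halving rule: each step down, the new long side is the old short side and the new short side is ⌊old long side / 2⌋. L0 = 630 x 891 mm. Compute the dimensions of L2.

315 × 445 mm

L1: ⌊891/2⌋ × 630 = 445 × 630 mm
L2: ⌊630/2⌋ × 445 = 315 × 445 mm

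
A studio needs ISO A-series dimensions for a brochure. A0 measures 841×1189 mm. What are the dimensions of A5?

A1: ⌊1189/2⌋ × 841 = 594 × 841 mm
A2: ⌊841/2⌋ × 594 = 420 × 594 mm
A3: ⌊594/2⌋ × 420 = 297 × 420 mm
A4: ⌊420/2⌋ × 297 = 210 × 297 mm
A5: ⌊297/2⌋ × 210 = 148 × 210 mm

148 × 210 mm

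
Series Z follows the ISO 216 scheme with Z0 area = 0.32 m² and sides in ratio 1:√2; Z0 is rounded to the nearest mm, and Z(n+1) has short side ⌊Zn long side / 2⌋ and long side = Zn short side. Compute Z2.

238 × 336 mm

Let Z0's short side be w mm. w · w√2 = 0.32 m² = 320,000 mm², so w ≈ 475.7 mm and w√2 ≈ 672.7 mm → Z0 = 476 × 673 mm.
Z1: ⌊673/2⌋ × 476 = 336 × 476 mm
Z2: ⌊476/2⌋ × 336 = 238 × 336 mm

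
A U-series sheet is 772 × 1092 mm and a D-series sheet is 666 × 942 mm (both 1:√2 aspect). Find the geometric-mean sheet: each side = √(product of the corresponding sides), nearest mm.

717 × 1014 mm

Short side: √(772 · 666) = √514152 ≈ 717.0 → 717 mm
Long side: √(1092 · 942) = √1028664 ≈ 1014.2 → 1014 mm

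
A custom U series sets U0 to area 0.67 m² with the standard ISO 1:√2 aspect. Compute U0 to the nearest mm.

688 × 973 mm

Let the short side be w mm. Then w · w√2 = 0.67 m² = 670,000 mm².
w² = 670,000/√2, so w ≈ 688.3 mm; long side = w√2 ≈ 973.4 mm.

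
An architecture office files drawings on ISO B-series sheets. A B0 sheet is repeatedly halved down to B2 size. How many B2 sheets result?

Each ISO step halves the sheet: 1 × B0 → 2 × B1 → 4 × B2
From B0 to B2 is 2 halving steps: 2^2 = 4.

4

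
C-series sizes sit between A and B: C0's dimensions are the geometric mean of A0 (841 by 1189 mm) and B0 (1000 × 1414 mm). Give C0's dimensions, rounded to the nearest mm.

917 × 1297 mm

Short: √(841 · 1000) = √841000 ≈ 917.1 mm.
Long: √(1189 · 1414) = √1681246 ≈ 1296.6 mm.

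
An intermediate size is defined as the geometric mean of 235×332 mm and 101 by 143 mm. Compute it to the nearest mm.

Short side: √(235 · 101) = √23735 ≈ 154.1 → 154 mm
Long side: √(332 · 143) = √47476 ≈ 217.9 → 218 mm

154 × 218 mm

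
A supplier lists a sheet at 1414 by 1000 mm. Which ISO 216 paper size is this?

B0 (1000 × 1414 mm)

Aspect ratio 1414/1000 ≈ 1.414 — close to the ISO √2 ≈ 1.414.
In the B-series (B0 = 1000 × 1414 mm): B0 = 1000 × 1414 mm.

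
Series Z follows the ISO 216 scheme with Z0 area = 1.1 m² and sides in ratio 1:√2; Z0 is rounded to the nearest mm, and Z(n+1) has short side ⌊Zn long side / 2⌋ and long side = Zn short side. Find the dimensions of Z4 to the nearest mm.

220 × 311 mm

Let Z0's short side be w mm. w · w√2 = 1.1 m² = 1,100,000 mm², so w ≈ 881.9 mm and w√2 ≈ 1247.3 mm → Z0 = 882 × 1247 mm.
Z1: ⌊1247/2⌋ × 882 = 623 × 882 mm
Z2: ⌊882/2⌋ × 623 = 441 × 623 mm
Z3: ⌊623/2⌋ × 441 = 311 × 441 mm
Z4: ⌊441/2⌋ × 311 = 220 × 311 mm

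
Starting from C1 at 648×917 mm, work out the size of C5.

C2: ⌊917/2⌋ × 648 = 458 × 648 mm
C3: ⌊648/2⌋ × 458 = 324 × 458 mm
C4: ⌊458/2⌋ × 324 = 229 × 324 mm
C5: ⌊324/2⌋ × 229 = 162 × 229 mm

162 × 229 mm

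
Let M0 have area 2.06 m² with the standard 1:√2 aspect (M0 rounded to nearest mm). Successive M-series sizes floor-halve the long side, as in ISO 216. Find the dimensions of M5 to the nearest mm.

213 × 301 mm

Let M0's short side be w mm. w · w√2 = 2.06 m² = 2,060,000 mm², so w ≈ 1206.9 mm and w√2 ≈ 1706.8 mm → M0 = 1207 × 1707 mm.
M1: ⌊1707/2⌋ × 1207 = 853 × 1207 mm
M2: ⌊1207/2⌋ × 853 = 603 × 853 mm
M3: ⌊853/2⌋ × 603 = 426 × 603 mm
M4: ⌊603/2⌋ × 426 = 301 × 426 mm
M5: ⌊426/2⌋ × 301 = 213 × 301 mm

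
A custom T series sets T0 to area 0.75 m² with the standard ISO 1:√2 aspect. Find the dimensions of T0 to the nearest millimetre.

728 × 1030 mm

Let the short side be w mm. Then w · w√2 = 0.75 m² = 750,000 mm².
w² = 750,000/√2, so w ≈ 728.2 mm; long side = w√2 ≈ 1029.9 mm.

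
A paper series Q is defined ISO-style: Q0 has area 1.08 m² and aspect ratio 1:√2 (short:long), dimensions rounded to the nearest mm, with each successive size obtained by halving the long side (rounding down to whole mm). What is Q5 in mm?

Let Q0's short side be w mm. w · w√2 = 1.08 m² = 1,080,000 mm², so w ≈ 873.9 mm and w√2 ≈ 1235.9 mm → Q0 = 874 × 1236 mm.
Q1: ⌊1236/2⌋ × 874 = 618 × 874 mm
Q2: ⌊874/2⌋ × 618 = 437 × 618 mm
Q3: ⌊618/2⌋ × 437 = 309 × 437 mm
Q4: ⌊437/2⌋ × 309 = 218 × 309 mm
Q5: ⌊309/2⌋ × 218 = 154 × 218 mm

154 × 218 mm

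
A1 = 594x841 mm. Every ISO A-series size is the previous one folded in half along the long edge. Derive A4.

A2: ⌊841/2⌋ × 594 = 420 × 594 mm
A3: ⌊594/2⌋ × 420 = 297 × 420 mm
A4: ⌊420/2⌋ × 297 = 210 × 297 mm

210 × 297 mm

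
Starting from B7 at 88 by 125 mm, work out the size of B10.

31 × 44 mm

B8: ⌊125/2⌋ × 88 = 62 × 88 mm
B9: ⌊88/2⌋ × 62 = 44 × 62 mm
B10: ⌊62/2⌋ × 44 = 31 × 44 mm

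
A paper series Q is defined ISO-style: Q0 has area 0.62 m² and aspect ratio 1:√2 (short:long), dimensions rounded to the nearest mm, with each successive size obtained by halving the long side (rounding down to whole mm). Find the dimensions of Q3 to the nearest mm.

234 × 331 mm

Let Q0's short side be w mm. w · w√2 = 0.62 m² = 620,000 mm², so w ≈ 662.1 mm and w√2 ≈ 936.4 mm → Q0 = 662 × 936 mm.
Q1: ⌊936/2⌋ × 662 = 468 × 662 mm
Q2: ⌊662/2⌋ × 468 = 331 × 468 mm
Q3: ⌊468/2⌋ × 331 = 234 × 331 mm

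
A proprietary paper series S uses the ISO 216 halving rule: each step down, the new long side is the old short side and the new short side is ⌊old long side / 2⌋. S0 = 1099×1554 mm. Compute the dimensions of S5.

194 × 274 mm

S1: ⌊1554/2⌋ × 1099 = 777 × 1099 mm
S2: ⌊1099/2⌋ × 777 = 549 × 777 mm
S3: ⌊777/2⌋ × 549 = 388 × 549 mm
S4: ⌊549/2⌋ × 388 = 274 × 388 mm
S5: ⌊388/2⌋ × 274 = 194 × 274 mm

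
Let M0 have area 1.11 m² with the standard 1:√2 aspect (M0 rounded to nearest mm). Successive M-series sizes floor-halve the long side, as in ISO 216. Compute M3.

313 × 443 mm

Let M0's short side be w mm. w · w√2 = 1.11 m² = 1,110,000 mm², so w ≈ 885.9 mm and w√2 ≈ 1252.9 mm → M0 = 886 × 1253 mm.
M1: ⌊1253/2⌋ × 886 = 626 × 886 mm
M2: ⌊886/2⌋ × 626 = 443 × 626 mm
M3: ⌊626/2⌋ × 443 = 313 × 443 mm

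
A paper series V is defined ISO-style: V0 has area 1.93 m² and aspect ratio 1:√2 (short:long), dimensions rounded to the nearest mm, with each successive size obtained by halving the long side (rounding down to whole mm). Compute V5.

206 × 292 mm

Let V0's short side be w mm. w · w√2 = 1.93 m² = 1,930,000 mm², so w ≈ 1168.2 mm and w√2 ≈ 1652.1 mm → V0 = 1168 × 1652 mm.
V1: ⌊1652/2⌋ × 1168 = 826 × 1168 mm
V2: ⌊1168/2⌋ × 826 = 584 × 826 mm
V3: ⌊826/2⌋ × 584 = 413 × 584 mm
V4: ⌊584/2⌋ × 413 = 292 × 413 mm
V5: ⌊413/2⌋ × 292 = 206 × 292 mm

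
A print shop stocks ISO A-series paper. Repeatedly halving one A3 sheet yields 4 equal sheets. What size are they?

A5

4 = 2^2, so 2 halving steps.
A3 → A4 → … → A5 after 2 steps.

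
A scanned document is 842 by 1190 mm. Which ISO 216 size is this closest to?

Aspect ratio 1190/842 ≈ 1.413 — close to the ISO √2 ≈ 1.414.
In the A-series (A0 area = 1 m²): A0 = 841 × 1189 mm.
Off by 2 mm total — nearest standard size.

A0 (841 × 1189 mm)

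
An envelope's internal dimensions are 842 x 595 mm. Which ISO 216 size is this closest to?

Aspect ratio 842/595 ≈ 1.415 — close to the ISO √2 ≈ 1.414.
In the A-series (A0 area = 1 m²): A1 = 594 × 841 mm.
Off by 2 mm total — nearest standard size.

A1 (594 × 841 mm)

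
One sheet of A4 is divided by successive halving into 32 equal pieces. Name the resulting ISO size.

32 = 2^5, so 5 halving steps.
A4 → A5 → … → A9 after 5 steps.

A9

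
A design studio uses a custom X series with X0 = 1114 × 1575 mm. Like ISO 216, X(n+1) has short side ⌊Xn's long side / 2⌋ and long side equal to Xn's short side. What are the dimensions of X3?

X1: ⌊1575/2⌋ × 1114 = 787 × 1114 mm
X2: ⌊1114/2⌋ × 787 = 557 × 787 mm
X3: ⌊787/2⌋ × 557 = 393 × 557 mm

393 × 557 mm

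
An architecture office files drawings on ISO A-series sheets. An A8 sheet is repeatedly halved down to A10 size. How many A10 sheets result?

Each ISO step halves the sheet: 1 × A8 → 2 × A9 → 4 × A10
From A8 to A10 is 2 halving steps: 2^2 = 4.

4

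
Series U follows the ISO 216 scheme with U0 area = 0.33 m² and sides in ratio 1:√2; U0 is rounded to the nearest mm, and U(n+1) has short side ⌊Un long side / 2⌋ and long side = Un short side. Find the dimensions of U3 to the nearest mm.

Let U0's short side be w mm. w · w√2 = 0.33 m² = 330,000 mm², so w ≈ 483.1 mm and w√2 ≈ 683.1 mm → U0 = 483 × 683 mm.
U1: ⌊683/2⌋ × 483 = 341 × 483 mm
U2: ⌊483/2⌋ × 341 = 241 × 341 mm
U3: ⌊341/2⌋ × 241 = 170 × 241 mm

170 × 241 mm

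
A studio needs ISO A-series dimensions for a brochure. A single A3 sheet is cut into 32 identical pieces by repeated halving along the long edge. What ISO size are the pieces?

32 = 2^5, so 5 halving steps.
A3 → A4 → … → A8 after 5 steps.

A8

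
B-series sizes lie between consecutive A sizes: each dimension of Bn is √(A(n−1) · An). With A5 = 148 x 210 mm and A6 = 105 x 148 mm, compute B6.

Short side: √(148 · 105) = √15540 ≈ 124.7 → 125 mm
Long side: √(210 · 148) = √31080 ≈ 176.3 → 176 mm

125 × 176 mm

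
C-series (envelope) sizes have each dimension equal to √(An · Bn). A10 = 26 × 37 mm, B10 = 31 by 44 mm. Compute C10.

28 × 40 mm

Short side: √(26 · 31) = √806 ≈ 28.4 → 28 mm
Long side: √(37 · 44) = √1628 ≈ 40.3 → 40 mm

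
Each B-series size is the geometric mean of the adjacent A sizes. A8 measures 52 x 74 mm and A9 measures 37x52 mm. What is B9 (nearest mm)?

44 × 62 mm

Short side: √(52 · 37) = √1924 ≈ 43.9 → 44 mm
Long side: √(74 · 52) = √3848 ≈ 62.0 → 62 mm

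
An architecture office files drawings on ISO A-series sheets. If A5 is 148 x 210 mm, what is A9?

37 × 52 mm

A6: ⌊210/2⌋ × 148 = 105 × 148 mm
A7: ⌊148/2⌋ × 105 = 74 × 105 mm
A8: ⌊105/2⌋ × 74 = 52 × 74 mm
A9: ⌊74/2⌋ × 52 = 37 × 52 mm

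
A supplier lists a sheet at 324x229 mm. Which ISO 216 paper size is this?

C4 (229 × 324 mm)

Aspect ratio 324/229 ≈ 1.415 — close to the ISO √2 ≈ 1.414.
In the C-series (envelope sizes, between A and B): C4 = 229 × 324 mm.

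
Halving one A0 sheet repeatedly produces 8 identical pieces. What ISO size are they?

8 = 2^3, so 3 halving steps.
A0 → A1 → … → A3 after 3 steps.

A3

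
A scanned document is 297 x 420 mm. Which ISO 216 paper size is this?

A3 (297 × 420 mm)

Aspect ratio 420/297 ≈ 1.414 — close to the ISO √2 ≈ 1.414.
In the A-series (A0 area = 1 m²): A3 = 297 × 420 mm.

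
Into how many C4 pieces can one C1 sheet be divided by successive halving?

8

Each ISO step halves the sheet: 1 × C1 → 2 × C2 → 4 × C3 → 8 × C4
From C1 to C4 is 3 halving steps: 2^3 = 8.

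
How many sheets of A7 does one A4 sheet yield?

A4 = 210 × 297 mm; A7 = 74 × 105 mm.
Each halving step doubles the count; 3 steps from A4 to A7.
2^3 = 8.

8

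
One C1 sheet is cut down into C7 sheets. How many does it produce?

64

Each ISO step halves the sheet: 1 × C1 → 2 × C2 → 4 × C3 → 8 × C4 → …
From C1 to C7 is 6 halving steps: 2^6 = 64.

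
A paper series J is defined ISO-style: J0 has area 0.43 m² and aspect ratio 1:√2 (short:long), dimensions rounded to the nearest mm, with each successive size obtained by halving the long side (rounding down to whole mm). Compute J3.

195 × 275 mm

Let J0's short side be w mm. w · w√2 = 0.43 m² = 430,000 mm², so w ≈ 551.4 mm and w√2 ≈ 779.8 mm → J0 = 551 × 780 mm.
J1: ⌊780/2⌋ × 551 = 390 × 551 mm
J2: ⌊551/2⌋ × 390 = 275 × 390 mm
J3: ⌊390/2⌋ × 275 = 195 × 275 mm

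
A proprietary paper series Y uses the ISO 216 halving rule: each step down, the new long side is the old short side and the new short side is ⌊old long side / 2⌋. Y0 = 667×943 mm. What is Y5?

117 × 166 mm

Y1: ⌊943/2⌋ × 667 = 471 × 667 mm
Y2: ⌊667/2⌋ × 471 = 333 × 471 mm
Y3: ⌊471/2⌋ × 333 = 235 × 333 mm
Y4: ⌊333/2⌋ × 235 = 166 × 235 mm
Y5: ⌊235/2⌋ × 166 = 117 × 166 mm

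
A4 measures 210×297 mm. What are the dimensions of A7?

74 × 105 mm

A5: ⌊297/2⌋ × 210 = 148 × 210 mm
A6: ⌊210/2⌋ × 148 = 105 × 148 mm
A7: ⌊148/2⌋ × 105 = 74 × 105 mm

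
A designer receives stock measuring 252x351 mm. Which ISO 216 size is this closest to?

Aspect ratio 351/252 ≈ 1.393 (ISO target is √2 ≈ 1.414).
In the B-series (B0 = 1000 × 1414 mm): B4 = 250 × 353 mm.
Off by 4 mm total — nearest standard size.

B4 (250 × 353 mm)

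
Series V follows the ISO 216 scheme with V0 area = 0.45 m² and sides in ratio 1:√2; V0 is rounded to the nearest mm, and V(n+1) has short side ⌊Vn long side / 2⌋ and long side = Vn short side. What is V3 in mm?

Let V0's short side be w mm. w · w√2 = 0.45 m² = 450,000 mm², so w ≈ 564.1 mm and w√2 ≈ 797.7 mm → V0 = 564 × 798 mm.
V1: ⌊798/2⌋ × 564 = 399 × 564 mm
V2: ⌊564/2⌋ × 399 = 282 × 399 mm
V3: ⌊399/2⌋ × 282 = 199 × 282 mm

199 × 282 mm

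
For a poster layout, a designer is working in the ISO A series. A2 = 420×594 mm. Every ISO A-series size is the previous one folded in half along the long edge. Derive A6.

105 × 148 mm

A3: ⌊594/2⌋ × 420 = 297 × 420 mm
A4: ⌊420/2⌋ × 297 = 210 × 297 mm
A5: ⌊297/2⌋ × 210 = 148 × 210 mm
A6: ⌊210/2⌋ × 148 = 105 × 148 mm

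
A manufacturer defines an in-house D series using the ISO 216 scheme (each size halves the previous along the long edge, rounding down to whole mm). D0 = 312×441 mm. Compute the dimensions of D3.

110 × 156 mm

D1: ⌊441/2⌋ × 312 = 220 × 312 mm
D2: ⌊312/2⌋ × 220 = 156 × 220 mm
D3: ⌊220/2⌋ × 156 = 110 × 156 mm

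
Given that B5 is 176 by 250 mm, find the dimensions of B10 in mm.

B6: ⌊250/2⌋ × 176 = 125 × 176 mm
B7: ⌊176/2⌋ × 125 = 88 × 125 mm
B8: ⌊125/2⌋ × 88 = 62 × 88 mm
B9: ⌊88/2⌋ × 62 = 44 × 62 mm
B10: ⌊62/2⌋ × 44 = 31 × 44 mm

31 × 44 mm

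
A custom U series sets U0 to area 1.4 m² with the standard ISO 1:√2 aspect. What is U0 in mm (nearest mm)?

995 × 1407 mm

Let the short side be w mm. Then w · w√2 = 1.4 m² = 1,400,000 mm².
w² = 1,400,000/√2, so w ≈ 995.0 mm; long side = w√2 ≈ 1407.1 mm.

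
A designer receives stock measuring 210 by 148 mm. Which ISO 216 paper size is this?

A5 (148 × 210 mm)

Aspect ratio 210/148 ≈ 1.419 — close to the ISO √2 ≈ 1.414.
In the A-series (A0 area = 1 m²): A5 = 148 × 210 mm.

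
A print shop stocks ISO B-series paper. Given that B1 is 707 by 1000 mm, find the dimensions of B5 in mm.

176 × 250 mm

B2: ⌊1000/2⌋ × 707 = 500 × 707 mm
B3: ⌊707/2⌋ × 500 = 353 × 500 mm
B4: ⌊500/2⌋ × 353 = 250 × 353 mm
B5: ⌊353/2⌋ × 250 = 176 × 250 mm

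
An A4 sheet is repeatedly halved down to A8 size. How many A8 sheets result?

16

A4 = 210 × 297 mm; A8 = 52 × 74 mm.
Each halving step doubles the count; 4 steps from A4 to A8.
2^4 = 16.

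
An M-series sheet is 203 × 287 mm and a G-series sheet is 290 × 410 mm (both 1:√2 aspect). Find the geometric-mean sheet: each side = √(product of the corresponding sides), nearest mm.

243 × 343 mm

Short side: √(203 · 290) = √58870 ≈ 242.6 → 243 mm
Long side: √(287 · 410) = √117670 ≈ 343.0 → 343 mm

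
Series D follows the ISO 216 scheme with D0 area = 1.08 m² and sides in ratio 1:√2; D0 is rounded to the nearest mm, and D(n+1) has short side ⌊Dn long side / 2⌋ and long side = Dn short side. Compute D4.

Let D0's short side be w mm. w · w√2 = 1.08 m² = 1,080,000 mm², so w ≈ 873.9 mm and w√2 ≈ 1235.9 mm → D0 = 874 × 1236 mm.
D1: ⌊1236/2⌋ × 874 = 618 × 874 mm
D2: ⌊874/2⌋ × 618 = 437 × 618 mm
D3: ⌊618/2⌋ × 437 = 309 × 437 mm
D4: ⌊437/2⌋ × 309 = 218 × 309 mm

218 × 309 mm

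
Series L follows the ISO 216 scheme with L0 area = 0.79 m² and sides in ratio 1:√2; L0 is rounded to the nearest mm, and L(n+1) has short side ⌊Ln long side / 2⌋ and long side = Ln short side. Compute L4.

186 × 264 mm

Let L0's short side be w mm. w · w√2 = 0.79 m² = 790,000 mm², so w ≈ 747.4 mm and w√2 ≈ 1057.0 mm → L0 = 747 × 1057 mm.
L1: ⌊1057/2⌋ × 747 = 528 × 747 mm
L2: ⌊747/2⌋ × 528 = 373 × 528 mm
L3: ⌊528/2⌋ × 373 = 264 × 373 mm
L4: ⌊373/2⌋ × 264 = 186 × 264 mm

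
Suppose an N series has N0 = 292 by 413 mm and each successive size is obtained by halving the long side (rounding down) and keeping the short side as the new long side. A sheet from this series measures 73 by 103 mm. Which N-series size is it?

N4

N0: 292 × 413 mm
N1: 206 × 292 mm
N2: 146 × 206 mm
N3: 103 × 146 mm
N4: 73 × 103 mm
N5: 51 × 73 mm
→ matches N4.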